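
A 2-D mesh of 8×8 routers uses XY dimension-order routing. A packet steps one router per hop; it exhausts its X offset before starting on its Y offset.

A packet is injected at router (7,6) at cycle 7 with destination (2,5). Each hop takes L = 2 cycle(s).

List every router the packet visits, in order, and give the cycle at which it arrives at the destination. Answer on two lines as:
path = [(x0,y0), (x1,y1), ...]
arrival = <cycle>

path = [(7,6), (6,6), (5,6), (4,6), (3,6), (2,6), (2,5)]
arrival = 19

[0] x=7 y=6 t=7
[1] x=6 y=6 t=9 →W
[2] x=5 y=6 t=11 →W
[3] x=4 y=6 t=13 →W
[4] x=3 y=6 t=15 →W
[5] x=2 y=6 t=17 →W
[6] x=2 y=5 t=19 →S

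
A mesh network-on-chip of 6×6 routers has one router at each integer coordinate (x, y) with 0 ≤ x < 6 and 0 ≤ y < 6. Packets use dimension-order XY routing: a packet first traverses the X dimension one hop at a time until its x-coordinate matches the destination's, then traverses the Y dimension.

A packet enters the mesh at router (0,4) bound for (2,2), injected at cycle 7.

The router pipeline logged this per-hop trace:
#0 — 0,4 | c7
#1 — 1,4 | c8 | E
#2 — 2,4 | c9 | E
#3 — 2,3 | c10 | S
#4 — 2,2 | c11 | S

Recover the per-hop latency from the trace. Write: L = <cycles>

From hop 0 (7) to hop 1 (8): +1 cycles.
Each hop adds L, hence L = 1.

L = 1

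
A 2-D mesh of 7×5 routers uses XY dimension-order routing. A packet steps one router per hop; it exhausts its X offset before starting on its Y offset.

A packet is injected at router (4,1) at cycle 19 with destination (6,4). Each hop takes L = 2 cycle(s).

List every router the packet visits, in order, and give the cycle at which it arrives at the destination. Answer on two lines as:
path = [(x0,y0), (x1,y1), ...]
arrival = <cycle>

path = [(4,1), (5,1), (6,1), (6,2), (6,3), (6,4)]
arrival = 29

  0. router=(4,1) cycle=19 (inject)
  1. router=(5,1) cycle=21 dir=E
  2. router=(6,1) cycle=23 dir=E
  3. router=(6,2) cycle=25 dir=N
  4. router=(6,3) cycle=27 dir=N
  5. router=(6,4) cycle=29 dir=N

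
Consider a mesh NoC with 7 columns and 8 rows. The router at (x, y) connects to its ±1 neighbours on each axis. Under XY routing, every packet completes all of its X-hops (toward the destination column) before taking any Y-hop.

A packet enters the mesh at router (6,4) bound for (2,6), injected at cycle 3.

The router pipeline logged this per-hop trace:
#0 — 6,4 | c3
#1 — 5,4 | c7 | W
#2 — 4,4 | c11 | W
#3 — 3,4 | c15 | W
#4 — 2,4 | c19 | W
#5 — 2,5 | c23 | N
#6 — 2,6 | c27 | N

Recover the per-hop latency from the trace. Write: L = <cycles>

L = 4

Δcyc across hop 0→1: 7 − 3 = 4.
Per-hop latency L = Δcyc = 4.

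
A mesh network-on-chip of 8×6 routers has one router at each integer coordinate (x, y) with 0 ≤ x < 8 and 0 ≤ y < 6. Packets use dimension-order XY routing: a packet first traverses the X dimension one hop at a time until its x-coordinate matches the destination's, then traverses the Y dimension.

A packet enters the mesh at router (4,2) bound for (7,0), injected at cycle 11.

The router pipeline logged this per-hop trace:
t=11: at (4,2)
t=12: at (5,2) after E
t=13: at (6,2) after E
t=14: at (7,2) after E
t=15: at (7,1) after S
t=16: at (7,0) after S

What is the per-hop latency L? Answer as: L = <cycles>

From hop 0 (11) to hop 1 (12): +1 cycles.
That increment is L by definition: L = 1.

L = 1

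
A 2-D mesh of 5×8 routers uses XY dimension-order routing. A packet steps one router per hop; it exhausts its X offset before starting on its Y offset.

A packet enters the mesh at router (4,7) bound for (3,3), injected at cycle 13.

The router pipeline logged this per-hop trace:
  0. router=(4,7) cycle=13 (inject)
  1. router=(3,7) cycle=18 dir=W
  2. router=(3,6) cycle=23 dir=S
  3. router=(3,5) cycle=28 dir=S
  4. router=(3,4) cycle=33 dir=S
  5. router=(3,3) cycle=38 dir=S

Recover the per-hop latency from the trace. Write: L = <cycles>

L = 5

cyc[1] − cyc[0] = 18 − 13 = 5.
Each hop adds L, hence L = 5.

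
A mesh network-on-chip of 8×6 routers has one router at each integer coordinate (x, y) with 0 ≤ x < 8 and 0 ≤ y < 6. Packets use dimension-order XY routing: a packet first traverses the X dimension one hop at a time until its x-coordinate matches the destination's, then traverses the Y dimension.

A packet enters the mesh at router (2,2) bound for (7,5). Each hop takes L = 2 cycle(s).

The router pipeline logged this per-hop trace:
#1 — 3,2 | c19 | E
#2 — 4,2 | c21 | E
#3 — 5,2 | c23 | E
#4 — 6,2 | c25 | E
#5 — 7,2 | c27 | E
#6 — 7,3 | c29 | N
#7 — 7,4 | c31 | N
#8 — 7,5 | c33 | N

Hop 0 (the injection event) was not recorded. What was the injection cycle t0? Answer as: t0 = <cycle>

The first recorded entry is hop 1 at cycle 19.
Subtract one hop: t0 = 19 − 2 = 17.

t0 = 17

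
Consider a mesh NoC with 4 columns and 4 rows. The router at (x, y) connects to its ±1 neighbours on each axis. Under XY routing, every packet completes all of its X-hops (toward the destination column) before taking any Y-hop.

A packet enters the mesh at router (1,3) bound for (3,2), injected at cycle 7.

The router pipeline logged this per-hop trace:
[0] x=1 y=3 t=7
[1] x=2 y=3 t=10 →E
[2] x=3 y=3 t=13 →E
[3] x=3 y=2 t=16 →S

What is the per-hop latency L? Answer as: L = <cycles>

cyc[1] − cyc[0] = 10 − 7 = 3.
That increment is L by definition: L = 3.

L = 3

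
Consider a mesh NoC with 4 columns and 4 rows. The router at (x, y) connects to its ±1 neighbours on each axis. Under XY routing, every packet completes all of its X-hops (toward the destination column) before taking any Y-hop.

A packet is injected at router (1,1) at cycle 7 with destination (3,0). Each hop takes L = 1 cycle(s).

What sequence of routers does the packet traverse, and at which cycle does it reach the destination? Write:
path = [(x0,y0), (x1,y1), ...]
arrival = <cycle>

path = [(1,1), (2,1), (3,1), (3,0)]
arrival = 10

src (1,1)  cyc=7
E→(2,1)  cyc=8
E→(3,1)  cyc=9
S→(3,0)  cyc=10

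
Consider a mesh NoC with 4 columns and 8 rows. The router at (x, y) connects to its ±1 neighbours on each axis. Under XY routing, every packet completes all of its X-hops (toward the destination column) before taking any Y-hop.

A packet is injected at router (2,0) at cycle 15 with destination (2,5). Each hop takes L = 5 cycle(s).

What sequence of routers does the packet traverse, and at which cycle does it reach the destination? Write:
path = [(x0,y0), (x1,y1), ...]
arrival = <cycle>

path = [(2,0), (2,1), (2,2), (2,3), (2,4), (2,5)]
arrival = 40

[0] x=2 y=0 t=15
[1] x=2 y=1 t=20 →N
[2] x=2 y=2 t=25 →N
[3] x=2 y=3 t=30 →N
[4] x=2 y=4 t=35 →N
[5] x=2 y=5 t=40 →N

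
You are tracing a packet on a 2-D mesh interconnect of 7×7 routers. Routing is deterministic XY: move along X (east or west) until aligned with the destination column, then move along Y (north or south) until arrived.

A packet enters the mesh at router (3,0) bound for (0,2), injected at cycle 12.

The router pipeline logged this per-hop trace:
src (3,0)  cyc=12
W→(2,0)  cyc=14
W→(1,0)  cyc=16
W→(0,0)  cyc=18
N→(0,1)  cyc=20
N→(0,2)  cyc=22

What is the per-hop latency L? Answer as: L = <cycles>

Between hops 0 and 1 the cycle counter advances 14 − 12 = 2.
Each hop adds L, hence L = 2.

L = 2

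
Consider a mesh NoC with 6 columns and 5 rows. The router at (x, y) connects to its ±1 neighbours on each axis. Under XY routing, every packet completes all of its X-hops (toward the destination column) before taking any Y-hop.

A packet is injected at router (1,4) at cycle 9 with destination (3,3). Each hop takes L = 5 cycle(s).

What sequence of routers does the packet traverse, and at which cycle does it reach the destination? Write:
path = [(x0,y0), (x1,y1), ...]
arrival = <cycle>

path = [(1,4), (2,4), (3,4), (3,3)]
arrival = 24

hop 0: (1,4) @ cyc 9
hop 1: (2,4) @ cyc 14  [E]
hop 2: (3,4) @ cyc 19  [E]
hop 3: (3,3) @ cyc 24  [S]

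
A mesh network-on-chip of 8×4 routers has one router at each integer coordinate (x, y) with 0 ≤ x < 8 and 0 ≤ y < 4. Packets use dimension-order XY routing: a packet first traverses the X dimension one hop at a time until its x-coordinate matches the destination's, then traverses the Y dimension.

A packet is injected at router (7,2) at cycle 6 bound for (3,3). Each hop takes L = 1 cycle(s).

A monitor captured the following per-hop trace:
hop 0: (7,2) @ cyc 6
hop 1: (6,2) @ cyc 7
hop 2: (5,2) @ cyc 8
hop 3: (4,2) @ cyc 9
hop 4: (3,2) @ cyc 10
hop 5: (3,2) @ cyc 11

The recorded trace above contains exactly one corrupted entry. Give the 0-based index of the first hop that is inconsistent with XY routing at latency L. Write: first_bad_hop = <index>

check 1→ d=(-1,0) cyc+1: ok
check 2→ d=(-1,0) cyc+1: ok
check 3→ d=(-1,0) cyc+1: ok
check 4→ d=(-1,0) cyc+1: ok
check 5→ d=(0,0) cyc+1: BAD: non-unit step

first_bad_hop = 5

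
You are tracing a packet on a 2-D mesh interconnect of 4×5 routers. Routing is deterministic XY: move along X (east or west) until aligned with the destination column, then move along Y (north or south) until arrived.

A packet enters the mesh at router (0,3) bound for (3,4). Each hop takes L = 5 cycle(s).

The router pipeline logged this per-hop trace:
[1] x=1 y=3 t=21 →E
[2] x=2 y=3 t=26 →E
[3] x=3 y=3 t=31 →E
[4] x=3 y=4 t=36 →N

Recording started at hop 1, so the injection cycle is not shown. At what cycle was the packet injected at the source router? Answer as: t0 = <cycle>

t0 = 16

At hop 1 the cycle is 21; in general cyc_k = t0 + kL.
Subtract one hop: t0 = 21 − 5 = 16.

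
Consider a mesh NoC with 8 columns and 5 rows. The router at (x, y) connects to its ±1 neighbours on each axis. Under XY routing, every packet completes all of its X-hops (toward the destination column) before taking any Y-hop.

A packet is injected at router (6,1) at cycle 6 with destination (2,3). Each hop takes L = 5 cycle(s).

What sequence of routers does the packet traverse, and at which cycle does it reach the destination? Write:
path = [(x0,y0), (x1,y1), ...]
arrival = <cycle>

path = [(6,1), (5,1), (4,1), (3,1), (2,1), (2,2), (2,3)]
arrival = 36

hop 0: (6,1) @ cyc 6
hop 1: (5,1) @ cyc 11  [W]
hop 2: (4,1) @ cyc 16  [W]
hop 3: (3,1) @ cyc 21  [W]
hop 4: (2,1) @ cyc 26  [W]
hop 5: (2,2) @ cyc 31  [N]
hop 6: (2,3) @ cyc 36  [N]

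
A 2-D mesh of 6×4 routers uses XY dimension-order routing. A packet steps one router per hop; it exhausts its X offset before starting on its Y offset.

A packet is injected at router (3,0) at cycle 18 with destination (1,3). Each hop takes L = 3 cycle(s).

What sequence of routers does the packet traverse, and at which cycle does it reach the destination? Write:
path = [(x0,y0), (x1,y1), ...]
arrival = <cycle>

path = [(3,0), (2,0), (1,0), (1,1), (1,2), (1,3)]
arrival = 33

[0] x=3 y=0 t=18
[1] x=2 y=0 t=21 →W
[2] x=1 y=0 t=24 →W
[3] x=1 y=1 t=27 →N
[4] x=1 y=2 t=30 →N
[5] x=1 y=3 t=33 →N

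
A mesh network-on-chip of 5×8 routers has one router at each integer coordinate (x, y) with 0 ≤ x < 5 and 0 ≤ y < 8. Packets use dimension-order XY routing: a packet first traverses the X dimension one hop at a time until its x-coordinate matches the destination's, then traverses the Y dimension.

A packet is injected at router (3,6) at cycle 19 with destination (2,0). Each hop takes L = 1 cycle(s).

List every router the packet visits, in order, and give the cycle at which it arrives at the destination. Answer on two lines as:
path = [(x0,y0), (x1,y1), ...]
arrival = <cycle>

path = [(3,6), (2,6), (2,5), (2,4), (2,3), (2,2), (2,1), (2,0)]
arrival = 26

src (3,6)  cyc=19
W→(2,6)  cyc=20
S→(2,5)  cyc=21
S→(2,4)  cyc=22
S→(2,3)  cyc=23
S→(2,2)  cyc=24
S→(2,1)  cyc=25
S→(2,0)  cyc=26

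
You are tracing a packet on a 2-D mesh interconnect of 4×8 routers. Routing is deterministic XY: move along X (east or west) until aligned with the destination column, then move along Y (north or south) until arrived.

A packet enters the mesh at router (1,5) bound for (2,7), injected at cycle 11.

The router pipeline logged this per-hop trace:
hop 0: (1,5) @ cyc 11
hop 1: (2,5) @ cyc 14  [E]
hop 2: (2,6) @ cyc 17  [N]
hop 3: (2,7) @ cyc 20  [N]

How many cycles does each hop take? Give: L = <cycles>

L = 3

From hop 0 (11) to hop 1 (14): +3 cycles.
Each hop adds L, hence L = 3.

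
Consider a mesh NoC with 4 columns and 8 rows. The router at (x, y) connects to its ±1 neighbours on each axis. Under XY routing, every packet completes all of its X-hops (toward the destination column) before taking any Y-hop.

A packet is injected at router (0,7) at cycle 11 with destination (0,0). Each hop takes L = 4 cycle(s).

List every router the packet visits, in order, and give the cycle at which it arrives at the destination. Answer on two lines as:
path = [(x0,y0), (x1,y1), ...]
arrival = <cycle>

path = [(0,7), (0,6), (0,5), (0,4), (0,3), (0,2), (0,1), (0,0)]
arrival = 39

#0 — 0,7 | c11
#1 — 0,6 | c15 | S
#2 — 0,5 | c19 | S
#3 — 0,4 | c23 | S
#4 — 0,3 | c27 | S
#5 — 0,2 | c31 | S
#6 — 0,1 | c35 | S
#7 — 0,0 | c39 | S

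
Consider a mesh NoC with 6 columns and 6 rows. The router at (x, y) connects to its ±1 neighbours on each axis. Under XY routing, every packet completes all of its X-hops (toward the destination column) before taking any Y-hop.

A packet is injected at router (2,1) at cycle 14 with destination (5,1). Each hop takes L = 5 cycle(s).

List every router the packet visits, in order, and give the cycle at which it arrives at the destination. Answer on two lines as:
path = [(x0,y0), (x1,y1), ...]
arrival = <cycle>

  0. router=(2,1) cycle=14 (inject)
  1. router=(3,1) cycle=19 dir=E
  2. router=(4,1) cycle=24 dir=E
  3. router=(5,1) cycle=29 dir=E

path = [(2,1), (3,1), (4,1), (5,1)]
arrival = 29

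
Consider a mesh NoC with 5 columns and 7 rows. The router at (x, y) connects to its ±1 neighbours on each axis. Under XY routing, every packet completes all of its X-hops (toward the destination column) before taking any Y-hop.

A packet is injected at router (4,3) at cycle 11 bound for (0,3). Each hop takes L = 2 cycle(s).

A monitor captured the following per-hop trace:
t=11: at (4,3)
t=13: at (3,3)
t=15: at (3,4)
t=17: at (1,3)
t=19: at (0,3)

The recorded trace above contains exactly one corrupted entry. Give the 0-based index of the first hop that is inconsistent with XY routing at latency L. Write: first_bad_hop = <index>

first_bad_hop = 2

  1: Δx=-1 Δy=+0 Δt=2 [ok]
  2: Δx=+0 Δy=+1 Δt=2 [BAD: Y-move but x=3≠0]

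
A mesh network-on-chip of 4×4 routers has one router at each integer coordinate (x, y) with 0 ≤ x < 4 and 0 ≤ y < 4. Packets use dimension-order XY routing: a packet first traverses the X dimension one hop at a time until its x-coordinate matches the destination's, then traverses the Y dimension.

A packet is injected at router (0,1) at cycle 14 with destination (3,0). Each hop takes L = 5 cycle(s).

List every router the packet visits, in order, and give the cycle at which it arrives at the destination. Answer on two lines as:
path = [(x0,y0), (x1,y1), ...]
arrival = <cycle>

path = [(0,1), (1,1), (2,1), (3,1), (3,0)]
arrival = 34

t=14: at (0,1)
t=19: at (1,1) after E
t=24: at (2,1) after E
t=29: at (3,1) after E
t=34: at (3,0) after S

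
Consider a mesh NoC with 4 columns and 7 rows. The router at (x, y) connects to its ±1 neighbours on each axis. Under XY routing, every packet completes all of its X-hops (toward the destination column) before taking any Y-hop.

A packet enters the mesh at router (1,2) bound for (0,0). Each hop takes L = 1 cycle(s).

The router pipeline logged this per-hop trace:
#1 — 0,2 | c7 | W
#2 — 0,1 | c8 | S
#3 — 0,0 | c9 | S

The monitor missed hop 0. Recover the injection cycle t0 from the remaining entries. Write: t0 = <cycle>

t0 = 6

cyc[1] = 7 and cyc[k] = t0 + k·L for every k.
Therefore t0 = 7 − L = 6.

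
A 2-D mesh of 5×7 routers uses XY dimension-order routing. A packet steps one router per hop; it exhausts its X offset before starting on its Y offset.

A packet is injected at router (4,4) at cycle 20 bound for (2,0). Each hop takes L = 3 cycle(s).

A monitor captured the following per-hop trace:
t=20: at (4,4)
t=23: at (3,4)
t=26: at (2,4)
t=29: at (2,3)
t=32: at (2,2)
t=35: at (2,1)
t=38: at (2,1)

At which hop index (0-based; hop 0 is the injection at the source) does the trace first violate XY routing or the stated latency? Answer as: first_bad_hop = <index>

  1: Δx=-1 Δy=+0 Δt=3 [ok]
  2: Δx=-1 Δy=+0 Δt=3 [ok]
  3: Δx=+0 Δy=-1 Δt=3 [ok]
  4: Δx=+0 Δy=-1 Δt=3 [ok]
  5: Δx=+0 Δy=-1 Δt=3 [ok]
  6: Δx=+0 Δy=+0 Δt=3 [BAD: non-unit step]

first_bad_hop = 6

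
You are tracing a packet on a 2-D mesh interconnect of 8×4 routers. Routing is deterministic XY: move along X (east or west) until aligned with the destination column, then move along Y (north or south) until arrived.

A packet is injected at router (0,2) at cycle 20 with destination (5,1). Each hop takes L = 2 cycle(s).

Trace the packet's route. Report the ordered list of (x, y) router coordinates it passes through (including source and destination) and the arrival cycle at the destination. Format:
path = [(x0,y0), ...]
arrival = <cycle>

path = [(0,2), (1,2), (2,2), (3,2), (4,2), (5,2), (5,1)]
arrival = 32

src (0,2)  cyc=20
E→(1,2)  cyc=22
E→(2,2)  cyc=24
E→(3,2)  cyc=26
E→(4,2)  cyc=28
E→(5,2)  cyc=30
S→(5,1)  cyc=32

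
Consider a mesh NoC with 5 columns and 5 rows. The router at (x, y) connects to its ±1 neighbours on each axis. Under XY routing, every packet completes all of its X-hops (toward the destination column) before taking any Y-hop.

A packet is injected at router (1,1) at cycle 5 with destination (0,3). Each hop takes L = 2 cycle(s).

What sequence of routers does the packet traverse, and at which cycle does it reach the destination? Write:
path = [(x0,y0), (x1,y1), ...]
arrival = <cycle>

path = [(1,1), (0,1), (0,2), (0,3)]
arrival = 11

#0 — 1,1 | c5
#1 — 0,1 | c7 | W
#2 — 0,2 | c9 | N
#3 — 0,3 | c11 | N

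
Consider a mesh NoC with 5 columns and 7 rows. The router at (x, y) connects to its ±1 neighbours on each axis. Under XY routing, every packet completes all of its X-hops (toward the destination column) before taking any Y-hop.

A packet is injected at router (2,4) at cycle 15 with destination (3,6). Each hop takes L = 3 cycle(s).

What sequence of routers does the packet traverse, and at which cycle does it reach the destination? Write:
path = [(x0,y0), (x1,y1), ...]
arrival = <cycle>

t=15: at (2,4)
t=18: at (3,4) after E
t=21: at (3,5) after N
t=24: at (3,6) after N

path = [(2,4), (3,4), (3,5), (3,6)]
arrival = 24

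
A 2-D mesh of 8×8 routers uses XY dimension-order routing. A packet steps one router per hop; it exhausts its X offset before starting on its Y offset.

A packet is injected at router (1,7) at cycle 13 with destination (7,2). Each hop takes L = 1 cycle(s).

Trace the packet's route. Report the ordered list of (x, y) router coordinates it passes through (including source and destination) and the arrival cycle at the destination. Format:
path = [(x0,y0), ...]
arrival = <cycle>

path = [(1,7), (2,7), (3,7), (4,7), (5,7), (6,7), (7,7), (7,6), (7,5), (7,4), (7,3), (7,2)]
arrival = 24

t=13: at (1,7)
t=14: at (2,7) after E
t=15: at (3,7) after E
t=16: at (4,7) after E
t=17: at (5,7) after E
t=18: at (6,7) after E
t=19: at (7,7) after E
t=20: at (7,6) after S
t=21: at (7,5) after S
t=22: at (7,4) after S
t=23: at (7,3) after S
t=24: at (7,2) after S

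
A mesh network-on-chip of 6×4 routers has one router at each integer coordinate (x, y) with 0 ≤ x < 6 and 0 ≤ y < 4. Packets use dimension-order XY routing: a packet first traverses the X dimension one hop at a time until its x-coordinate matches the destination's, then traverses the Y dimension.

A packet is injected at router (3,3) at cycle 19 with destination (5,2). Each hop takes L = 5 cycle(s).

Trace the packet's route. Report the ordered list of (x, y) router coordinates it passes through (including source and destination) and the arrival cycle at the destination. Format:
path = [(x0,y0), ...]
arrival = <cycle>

path = [(3,3), (4,3), (5,3), (5,2)]
arrival = 34

t=19: at (3,3)
t=24: at (4,3) after E
t=29: at (5,3) after E
t=34: at (5,2) after S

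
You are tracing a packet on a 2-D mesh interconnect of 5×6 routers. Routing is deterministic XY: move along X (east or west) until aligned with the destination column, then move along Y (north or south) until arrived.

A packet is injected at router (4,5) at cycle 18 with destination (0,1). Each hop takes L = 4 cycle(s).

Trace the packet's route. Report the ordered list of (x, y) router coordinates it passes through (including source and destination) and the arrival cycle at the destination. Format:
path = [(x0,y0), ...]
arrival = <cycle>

path = [(4,5), (3,5), (2,5), (1,5), (0,5), (0,4), (0,3), (0,2), (0,1)]
arrival = 50

#0 — 4,5 | c18
#1 — 3,5 | c22 | W
#2 — 2,5 | c26 | W
#3 — 1,5 | c30 | W
#4 — 0,5 | c34 | W
#5 — 0,4 | c38 | S
#6 — 0,3 | c42 | S
#7 — 0,2 | c46 | S
#8 — 0,1 | c50 | S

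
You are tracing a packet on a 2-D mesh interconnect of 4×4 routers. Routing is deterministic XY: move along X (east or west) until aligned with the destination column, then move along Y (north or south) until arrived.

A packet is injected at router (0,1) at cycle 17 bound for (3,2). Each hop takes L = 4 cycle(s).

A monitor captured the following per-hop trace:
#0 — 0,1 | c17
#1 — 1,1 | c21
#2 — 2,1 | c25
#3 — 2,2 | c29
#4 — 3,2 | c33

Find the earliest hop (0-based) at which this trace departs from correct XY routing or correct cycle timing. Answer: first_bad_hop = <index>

first_bad_hop = 3

  1: Δx=+1 Δy=+0 Δt=4 [ok]
  2: Δx=+1 Δy=+0 Δt=4 [ok]
  3: Δx=+0 Δy=+1 Δt=4 [BAD: Y-move but x=2≠3]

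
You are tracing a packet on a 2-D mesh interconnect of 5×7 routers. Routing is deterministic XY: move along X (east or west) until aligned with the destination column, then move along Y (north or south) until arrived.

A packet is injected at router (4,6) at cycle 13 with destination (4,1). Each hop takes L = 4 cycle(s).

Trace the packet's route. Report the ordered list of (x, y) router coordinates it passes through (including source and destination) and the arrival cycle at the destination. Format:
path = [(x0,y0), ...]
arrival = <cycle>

hop 0: (4,6) @ cyc 13
hop 1: (4,5) @ cyc 17  [S]
hop 2: (4,4) @ cyc 21  [S]
hop 3: (4,3) @ cyc 25  [S]
hop 4: (4,2) @ cyc 29  [S]
hop 5: (4,1) @ cyc 33  [S]

path = [(4,6), (4,5), (4,4), (4,3), (4,2), (4,1)]
arrival = 33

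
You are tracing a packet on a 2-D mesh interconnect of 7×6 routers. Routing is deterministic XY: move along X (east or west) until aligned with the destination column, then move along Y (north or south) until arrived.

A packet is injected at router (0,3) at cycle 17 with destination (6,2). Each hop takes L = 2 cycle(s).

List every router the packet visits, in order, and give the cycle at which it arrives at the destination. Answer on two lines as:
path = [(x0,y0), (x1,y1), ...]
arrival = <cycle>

path = [(0,3), (1,3), (2,3), (3,3), (4,3), (5,3), (6,3), (6,2)]
arrival = 31

#0 — 0,3 | c17
#1 — 1,3 | c19 | E
#2 — 2,3 | c21 | E
#3 — 3,3 | c23 | E
#4 — 4,3 | c25 | E
#5 — 5,3 | c27 | E
#6 — 6,3 | c29 | E
#7 — 6,2 | c31 | S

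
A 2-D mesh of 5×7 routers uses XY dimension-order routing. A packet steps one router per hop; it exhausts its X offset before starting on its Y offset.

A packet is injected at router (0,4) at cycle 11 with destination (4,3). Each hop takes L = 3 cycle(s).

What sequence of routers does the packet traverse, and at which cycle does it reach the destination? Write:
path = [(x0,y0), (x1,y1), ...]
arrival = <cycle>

t=11: at (0,4)
t=14: at (1,4) after E
t=17: at (2,4) after E
t=20: at (3,4) after E
t=23: at (4,4) after E
t=26: at (4,3) after S

path = [(0,4), (1,4), (2,4), (3,4), (4,4), (4,3)]
arrival = 26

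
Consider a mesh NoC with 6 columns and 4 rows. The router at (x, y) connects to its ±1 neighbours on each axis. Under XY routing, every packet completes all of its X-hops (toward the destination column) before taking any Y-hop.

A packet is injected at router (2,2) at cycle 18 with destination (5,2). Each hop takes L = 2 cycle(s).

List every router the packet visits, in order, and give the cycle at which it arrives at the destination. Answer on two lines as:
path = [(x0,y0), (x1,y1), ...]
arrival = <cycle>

path = [(2,2), (3,2), (4,2), (5,2)]
arrival = 24

hop 0: (2,2) @ cyc 18
hop 1: (3,2) @ cyc 20  [E]
hop 2: (4,2) @ cyc 22  [E]
hop 3: (5,2) @ cyc 24  [E]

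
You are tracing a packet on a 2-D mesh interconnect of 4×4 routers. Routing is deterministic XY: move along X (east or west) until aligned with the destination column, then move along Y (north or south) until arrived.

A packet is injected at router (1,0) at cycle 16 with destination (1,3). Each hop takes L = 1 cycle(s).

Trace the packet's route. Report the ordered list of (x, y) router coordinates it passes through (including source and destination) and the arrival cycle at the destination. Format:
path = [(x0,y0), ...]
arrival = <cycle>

path = [(1,0), (1,1), (1,2), (1,3)]
arrival = 19

hop 0: (1,0) @ cyc 16
hop 1: (1,1) @ cyc 17  [N]
hop 2: (1,2) @ cyc 18  [N]
hop 3: (1,3) @ cyc 19  [N]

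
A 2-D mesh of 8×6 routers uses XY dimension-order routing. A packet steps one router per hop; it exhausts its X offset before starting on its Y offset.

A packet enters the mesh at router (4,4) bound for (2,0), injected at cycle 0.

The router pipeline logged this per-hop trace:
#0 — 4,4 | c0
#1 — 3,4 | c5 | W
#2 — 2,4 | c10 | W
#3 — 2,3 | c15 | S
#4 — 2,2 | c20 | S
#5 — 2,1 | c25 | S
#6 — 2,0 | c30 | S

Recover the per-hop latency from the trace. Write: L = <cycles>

Between hops 0 and 1 the cycle counter advances 5 − 0 = 5.
One hop costs L cycles, so L = 5.

L = 5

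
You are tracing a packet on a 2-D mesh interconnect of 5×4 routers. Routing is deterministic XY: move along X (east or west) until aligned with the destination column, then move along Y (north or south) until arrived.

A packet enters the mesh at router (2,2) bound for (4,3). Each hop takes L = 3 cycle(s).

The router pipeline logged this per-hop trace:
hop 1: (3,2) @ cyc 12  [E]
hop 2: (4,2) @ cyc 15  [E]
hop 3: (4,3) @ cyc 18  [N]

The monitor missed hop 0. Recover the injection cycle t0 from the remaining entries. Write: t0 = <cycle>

t0 = 9

cyc[1] = 12 and cyc[k] = t0 + k·L for every k.
Subtract one hop: t0 = 12 − 3 = 9.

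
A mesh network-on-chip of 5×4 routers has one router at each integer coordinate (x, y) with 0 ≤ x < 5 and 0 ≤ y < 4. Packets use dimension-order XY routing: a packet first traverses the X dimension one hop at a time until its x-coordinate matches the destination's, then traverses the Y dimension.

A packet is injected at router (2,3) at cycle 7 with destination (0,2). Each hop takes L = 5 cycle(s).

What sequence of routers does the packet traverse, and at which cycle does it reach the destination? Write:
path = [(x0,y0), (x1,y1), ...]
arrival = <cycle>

#0 — 2,3 | c7
#1 — 1,3 | c12 | W
#2 — 0,3 | c17 | W
#3 — 0,2 | c22 | S

path = [(2,3), (1,3), (0,3), (0,2)]
arrival = 22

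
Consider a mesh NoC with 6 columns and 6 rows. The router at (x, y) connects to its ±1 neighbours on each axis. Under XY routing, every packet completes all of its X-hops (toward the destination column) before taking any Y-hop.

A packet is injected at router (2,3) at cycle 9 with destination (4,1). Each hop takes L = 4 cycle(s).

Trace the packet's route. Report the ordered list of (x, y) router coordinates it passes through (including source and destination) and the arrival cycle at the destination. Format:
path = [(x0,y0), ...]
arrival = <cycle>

path = [(2,3), (3,3), (4,3), (4,2), (4,1)]
arrival = 25

#0 — 2,3 | c9
#1 — 3,3 | c13 | E
#2 — 4,3 | c17 | E
#3 — 4,2 | c21 | S
#4 — 4,1 | c25 | S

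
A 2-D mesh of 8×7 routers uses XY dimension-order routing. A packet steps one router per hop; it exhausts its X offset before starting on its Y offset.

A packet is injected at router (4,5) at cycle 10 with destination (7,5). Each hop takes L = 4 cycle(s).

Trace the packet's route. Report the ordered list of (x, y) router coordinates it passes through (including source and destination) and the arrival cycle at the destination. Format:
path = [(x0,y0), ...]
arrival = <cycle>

  0. router=(4,5) cycle=10 (inject)
  1. router=(5,5) cycle=14 dir=E
  2. router=(6,5) cycle=18 dir=E
  3. router=(7,5) cycle=22 dir=E

path = [(4,5), (5,5), (6,5), (7,5)]
arrival = 22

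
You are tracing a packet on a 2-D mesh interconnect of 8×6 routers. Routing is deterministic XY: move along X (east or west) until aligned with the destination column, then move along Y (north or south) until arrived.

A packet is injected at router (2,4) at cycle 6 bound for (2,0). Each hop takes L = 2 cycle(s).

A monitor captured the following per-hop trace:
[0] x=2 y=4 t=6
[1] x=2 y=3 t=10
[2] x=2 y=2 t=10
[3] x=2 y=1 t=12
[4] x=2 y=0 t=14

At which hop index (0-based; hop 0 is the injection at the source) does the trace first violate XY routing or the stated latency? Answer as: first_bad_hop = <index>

  1: Δx=+0 Δy=-1 Δt=4 [BAD: Δcyc=4≠L]

first_bad_hop = 1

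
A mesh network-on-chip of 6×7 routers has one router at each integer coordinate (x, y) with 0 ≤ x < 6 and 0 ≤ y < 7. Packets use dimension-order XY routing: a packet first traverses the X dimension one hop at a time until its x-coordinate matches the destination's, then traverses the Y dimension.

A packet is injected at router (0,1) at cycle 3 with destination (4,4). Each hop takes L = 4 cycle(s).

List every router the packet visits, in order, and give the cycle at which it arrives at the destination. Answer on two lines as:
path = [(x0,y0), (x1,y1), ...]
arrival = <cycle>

t=3: at (0,1)
t=7: at (1,1) after E
t=11: at (2,1) after E
t=15: at (3,1) after E
t=19: at (4,1) after E
t=23: at (4,2) after N
t=27: at (4,3) after N
t=31: at (4,4) after N

path = [(0,1), (1,1), (2,1), (3,1), (4,1), (4,2), (4,3), (4,4)]
arrival = 31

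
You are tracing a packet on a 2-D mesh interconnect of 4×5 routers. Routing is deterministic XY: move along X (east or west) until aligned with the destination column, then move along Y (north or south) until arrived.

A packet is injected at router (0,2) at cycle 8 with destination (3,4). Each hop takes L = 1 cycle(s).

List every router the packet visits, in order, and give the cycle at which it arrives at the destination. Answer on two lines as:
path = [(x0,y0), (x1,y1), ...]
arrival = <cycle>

hop 0: (0,2) @ cyc 8
hop 1: (1,2) @ cyc 9  [E]
hop 2: (2,2) @ cyc 10  [E]
hop 3: (3,2) @ cyc 11  [E]
hop 4: (3,3) @ cyc 12  [N]
hop 5: (3,4) @ cyc 13  [N]

path = [(0,2), (1,2), (2,2), (3,2), (3,3), (3,4)]
arrival = 13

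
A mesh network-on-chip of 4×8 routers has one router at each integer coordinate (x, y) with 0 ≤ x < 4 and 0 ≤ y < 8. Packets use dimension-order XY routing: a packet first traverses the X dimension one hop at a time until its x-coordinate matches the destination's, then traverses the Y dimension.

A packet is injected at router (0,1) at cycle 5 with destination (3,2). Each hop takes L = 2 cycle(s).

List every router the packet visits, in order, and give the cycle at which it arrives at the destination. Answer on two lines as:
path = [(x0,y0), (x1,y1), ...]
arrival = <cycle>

path = [(0,1), (1,1), (2,1), (3,1), (3,2)]
arrival = 13

#0 — 0,1 | c5
#1 — 1,1 | c7 | E
#2 — 2,1 | c9 | E
#3 — 3,1 | c11 | E
#4 — 3,2 | c13 | N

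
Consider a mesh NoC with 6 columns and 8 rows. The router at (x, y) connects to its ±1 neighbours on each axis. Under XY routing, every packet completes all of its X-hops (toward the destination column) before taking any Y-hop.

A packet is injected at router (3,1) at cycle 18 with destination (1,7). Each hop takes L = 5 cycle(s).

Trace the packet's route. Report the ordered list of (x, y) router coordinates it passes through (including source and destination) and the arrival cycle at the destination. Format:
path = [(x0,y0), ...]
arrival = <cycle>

path = [(3,1), (2,1), (1,1), (1,2), (1,3), (1,4), (1,5), (1,6), (1,7)]
arrival = 58

src (3,1)  cyc=18
W→(2,1)  cyc=23
W→(1,1)  cyc=28
N→(1,2)  cyc=33
N→(1,3)  cyc=38
N→(1,4)  cyc=43
N→(1,5)  cyc=48
N→(1,6)  cyc=53
N→(1,7)  cyc=58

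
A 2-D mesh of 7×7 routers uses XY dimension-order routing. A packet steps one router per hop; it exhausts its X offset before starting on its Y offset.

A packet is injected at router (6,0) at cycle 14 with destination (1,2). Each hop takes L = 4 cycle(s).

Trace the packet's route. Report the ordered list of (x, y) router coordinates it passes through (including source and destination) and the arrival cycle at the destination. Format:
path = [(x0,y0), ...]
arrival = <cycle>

path = [(6,0), (5,0), (4,0), (3,0), (2,0), (1,0), (1,1), (1,2)]
arrival = 42

hop 0: (6,0) @ cyc 14
hop 1: (5,0) @ cyc 18  [W]
hop 2: (4,0) @ cyc 22  [W]
hop 3: (3,0) @ cyc 26  [W]
hop 4: (2,0) @ cyc 30  [W]
hop 5: (1,0) @ cyc 34  [W]
hop 6: (1,1) @ cyc 38  [N]
hop 7: (1,2) @ cyc 42  [N]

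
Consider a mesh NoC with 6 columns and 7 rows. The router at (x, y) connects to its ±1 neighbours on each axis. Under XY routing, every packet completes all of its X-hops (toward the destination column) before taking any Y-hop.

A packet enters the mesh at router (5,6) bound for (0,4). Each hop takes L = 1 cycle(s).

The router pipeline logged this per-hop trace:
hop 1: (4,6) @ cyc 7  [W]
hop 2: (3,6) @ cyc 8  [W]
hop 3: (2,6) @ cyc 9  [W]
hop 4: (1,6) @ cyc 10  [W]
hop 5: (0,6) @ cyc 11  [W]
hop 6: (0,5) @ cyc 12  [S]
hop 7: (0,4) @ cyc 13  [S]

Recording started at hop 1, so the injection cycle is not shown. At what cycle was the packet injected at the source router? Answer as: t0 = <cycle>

t0 = 6

The first recorded entry is hop 1 at cycle 7.
Therefore t0 = 7 − L = 6.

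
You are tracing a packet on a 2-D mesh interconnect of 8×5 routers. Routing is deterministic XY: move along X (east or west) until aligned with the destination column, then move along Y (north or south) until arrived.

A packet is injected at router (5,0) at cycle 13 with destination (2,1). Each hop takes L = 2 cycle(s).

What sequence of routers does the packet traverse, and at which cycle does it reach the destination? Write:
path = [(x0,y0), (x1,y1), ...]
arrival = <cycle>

path = [(5,0), (4,0), (3,0), (2,0), (2,1)]
arrival = 21

#0 — 5,0 | c13
#1 — 4,0 | c15 | W
#2 — 3,0 | c17 | W
#3 — 2,0 | c19 | W
#4 — 2,1 | c21 | N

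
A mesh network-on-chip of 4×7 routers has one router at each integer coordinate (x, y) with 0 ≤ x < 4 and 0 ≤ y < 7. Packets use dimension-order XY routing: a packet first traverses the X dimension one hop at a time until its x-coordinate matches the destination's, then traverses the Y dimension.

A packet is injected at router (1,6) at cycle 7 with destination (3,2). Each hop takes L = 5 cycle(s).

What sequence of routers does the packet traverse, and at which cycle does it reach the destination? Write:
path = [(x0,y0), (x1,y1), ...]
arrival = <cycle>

path = [(1,6), (2,6), (3,6), (3,5), (3,4), (3,3), (3,2)]
arrival = 37

  0. router=(1,6) cycle=7 (inject)
  1. router=(2,6) cycle=12 dir=E
  2. router=(3,6) cycle=17 dir=E
  3. router=(3,5) cycle=22 dir=S
  4. router=(3,4) cycle=27 dir=S
  5. router=(3,3) cycle=32 dir=S
  6. router=(3,2) cycle=37 dir=S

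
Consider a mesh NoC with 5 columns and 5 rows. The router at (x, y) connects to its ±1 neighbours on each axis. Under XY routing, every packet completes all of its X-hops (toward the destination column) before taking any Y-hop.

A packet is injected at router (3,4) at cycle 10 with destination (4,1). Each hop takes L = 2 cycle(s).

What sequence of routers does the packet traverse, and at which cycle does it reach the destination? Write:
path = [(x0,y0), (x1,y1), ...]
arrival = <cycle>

path = [(3,4), (4,4), (4,3), (4,2), (4,1)]
arrival = 18

[0] x=3 y=4 t=10
[1] x=4 y=4 t=12 →E
[2] x=4 y=3 t=14 →S
[3] x=4 y=2 t=16 →S
[4] x=4 y=1 t=18 →S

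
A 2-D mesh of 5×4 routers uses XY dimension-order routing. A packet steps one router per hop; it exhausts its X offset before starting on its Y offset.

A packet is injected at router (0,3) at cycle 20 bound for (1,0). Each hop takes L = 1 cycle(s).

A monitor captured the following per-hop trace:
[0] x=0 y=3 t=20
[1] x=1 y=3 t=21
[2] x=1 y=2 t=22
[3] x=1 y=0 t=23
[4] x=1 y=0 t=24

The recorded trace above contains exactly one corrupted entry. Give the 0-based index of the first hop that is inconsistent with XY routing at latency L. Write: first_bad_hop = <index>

first_bad_hop = 3

hop 1: step (+1,+0), +1 cyc — ok
hop 2: step (+0,-1), +1 cyc — ok
hop 3: step (+0,-2), +1 cyc — BAD: non-unit step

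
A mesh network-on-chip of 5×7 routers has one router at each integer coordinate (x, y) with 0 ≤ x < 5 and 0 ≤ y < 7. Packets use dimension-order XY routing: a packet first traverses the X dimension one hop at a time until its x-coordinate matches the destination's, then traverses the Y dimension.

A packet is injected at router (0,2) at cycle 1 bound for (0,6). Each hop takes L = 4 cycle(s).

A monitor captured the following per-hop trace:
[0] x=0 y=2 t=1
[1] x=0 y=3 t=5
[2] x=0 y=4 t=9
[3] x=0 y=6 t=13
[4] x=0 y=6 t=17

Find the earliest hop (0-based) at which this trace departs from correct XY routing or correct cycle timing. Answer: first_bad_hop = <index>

first_bad_hop = 3

[1] (+0,+1) / 4c ⇒ ok
[2] (+0,+1) / 4c ⇒ ok
[3] (+0,+2) / 4c ⇒ BAD: non-unit step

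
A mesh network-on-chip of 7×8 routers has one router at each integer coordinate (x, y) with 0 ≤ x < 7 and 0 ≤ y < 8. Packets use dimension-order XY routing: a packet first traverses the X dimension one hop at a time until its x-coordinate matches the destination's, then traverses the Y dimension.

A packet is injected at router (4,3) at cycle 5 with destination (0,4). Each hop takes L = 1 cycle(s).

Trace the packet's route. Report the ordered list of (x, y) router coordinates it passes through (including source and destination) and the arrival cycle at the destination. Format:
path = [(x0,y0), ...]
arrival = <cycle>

path = [(4,3), (3,3), (2,3), (1,3), (0,3), (0,4)]
arrival = 10

hop 0: (4,3) @ cyc 5
hop 1: (3,3) @ cyc 6  [W]
hop 2: (2,3) @ cyc 7  [W]
hop 3: (1,3) @ cyc 8  [W]
hop 4: (0,3) @ cyc 9  [W]
hop 5: (0,4) @ cyc 10  [N]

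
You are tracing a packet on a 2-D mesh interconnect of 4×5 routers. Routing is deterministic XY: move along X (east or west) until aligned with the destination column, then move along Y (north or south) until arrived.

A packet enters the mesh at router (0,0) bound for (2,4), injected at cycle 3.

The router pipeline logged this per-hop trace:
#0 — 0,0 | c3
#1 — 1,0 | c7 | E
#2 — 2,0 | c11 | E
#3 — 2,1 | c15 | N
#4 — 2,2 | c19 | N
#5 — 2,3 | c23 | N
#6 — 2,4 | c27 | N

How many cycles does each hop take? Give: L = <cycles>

Δcyc across hop 0→1: 7 − 3 = 4.
Per-hop latency L = Δcyc = 4.

L = 4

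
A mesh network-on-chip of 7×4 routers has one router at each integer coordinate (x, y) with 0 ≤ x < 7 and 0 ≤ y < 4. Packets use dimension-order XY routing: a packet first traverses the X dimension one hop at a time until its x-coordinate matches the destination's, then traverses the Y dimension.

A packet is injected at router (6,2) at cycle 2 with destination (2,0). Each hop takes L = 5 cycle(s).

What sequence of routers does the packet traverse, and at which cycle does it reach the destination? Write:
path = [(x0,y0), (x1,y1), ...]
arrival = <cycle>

path = [(6,2), (5,2), (4,2), (3,2), (2,2), (2,1), (2,0)]
arrival = 32

[0] x=6 y=2 t=2
[1] x=5 y=2 t=7 →W
[2] x=4 y=2 t=12 →W
[3] x=3 y=2 t=17 →W
[4] x=2 y=2 t=22 →W
[5] x=2 y=1 t=27 →S
[6] x=2 y=0 t=32 →S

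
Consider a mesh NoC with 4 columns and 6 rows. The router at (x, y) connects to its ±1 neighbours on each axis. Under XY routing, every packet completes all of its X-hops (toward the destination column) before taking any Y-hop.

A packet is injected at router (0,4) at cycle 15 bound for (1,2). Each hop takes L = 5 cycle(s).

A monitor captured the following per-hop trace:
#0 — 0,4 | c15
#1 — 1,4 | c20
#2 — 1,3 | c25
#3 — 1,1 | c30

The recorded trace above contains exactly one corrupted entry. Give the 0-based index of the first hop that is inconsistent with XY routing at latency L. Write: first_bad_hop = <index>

check 1→ d=(1,0) cyc+5: ok
check 2→ d=(0,-1) cyc+5: ok
check 3→ d=(0,-2) cyc+5: BAD: non-unit step

first_bad_hop = 3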